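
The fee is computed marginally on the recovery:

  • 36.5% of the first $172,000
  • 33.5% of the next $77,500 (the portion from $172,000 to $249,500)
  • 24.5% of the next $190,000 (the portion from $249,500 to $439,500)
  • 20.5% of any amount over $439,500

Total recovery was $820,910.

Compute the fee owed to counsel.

$213,481.55

First $172,000 at 36.5% = $62,780.00
Next $77,500 at 33.5% = $25,962.50
Next $190,000 at 24.5% = $46,550.00
Remaining $381,410 at 20.5% = $78,189.05
Fee: $62,780.00 + $25,962.50 + $46,550.00 + $78,189.05 = $213,481.55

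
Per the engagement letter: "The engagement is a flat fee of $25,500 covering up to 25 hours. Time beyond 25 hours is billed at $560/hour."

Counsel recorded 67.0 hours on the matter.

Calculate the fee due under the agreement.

Flat fee: $25,500.00
Excess hours: 67.0 − 25 = 42.0
Overrun: 42.0 × $560 = $23,520.00
Total: $25,500.00 + $23,520.00 = $49,020.00

$49,020.00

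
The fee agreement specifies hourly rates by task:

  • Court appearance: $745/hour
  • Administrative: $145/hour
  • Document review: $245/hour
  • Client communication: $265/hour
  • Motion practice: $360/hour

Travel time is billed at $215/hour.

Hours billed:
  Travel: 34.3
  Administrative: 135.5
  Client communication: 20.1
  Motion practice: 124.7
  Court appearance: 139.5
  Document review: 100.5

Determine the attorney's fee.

$205,790.50

Court appearance: 139.5 × $745 = $103,927.50
Administrative: 135.5 × $145 = $19,647.50
Document review: 100.5 × $245 = $24,622.50
Client communication: 20.1 × $265 = $5,326.50
Motion practice: 124.7 × $360 = $44,892.00
Subtotal: $103,927.50 + $19,647.50 + $24,622.50 + $5,326.50 + $44,892.00 = $198,416.00
Travel: 34.3 × $215 = $7,374.50
Total: $198,416.00 + $7,374.50 = $205,790.50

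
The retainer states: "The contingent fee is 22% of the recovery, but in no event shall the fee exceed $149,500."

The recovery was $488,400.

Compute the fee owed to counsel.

$107,448.00

22% of $488,400 = $107,448.00
That is under the $149,500 cap.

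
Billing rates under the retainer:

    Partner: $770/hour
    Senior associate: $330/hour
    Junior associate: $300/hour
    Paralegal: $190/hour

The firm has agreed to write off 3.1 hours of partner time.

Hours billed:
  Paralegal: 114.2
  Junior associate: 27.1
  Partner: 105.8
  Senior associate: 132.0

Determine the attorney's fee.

Partner: 105.8 × $770 = $81,466.00
Senior associate: 132.0 × $330 = $43,560.00
Junior associate: 27.1 × $300 = $8,130.00
Paralegal: 114.2 × $190 = $21,698.00
Subtotal: $154,854.00
Write-off: 3.1 × $770 = $2,387.00
Total: $154,854.00 − $2,387.00 = $152,467.00

$152,467.00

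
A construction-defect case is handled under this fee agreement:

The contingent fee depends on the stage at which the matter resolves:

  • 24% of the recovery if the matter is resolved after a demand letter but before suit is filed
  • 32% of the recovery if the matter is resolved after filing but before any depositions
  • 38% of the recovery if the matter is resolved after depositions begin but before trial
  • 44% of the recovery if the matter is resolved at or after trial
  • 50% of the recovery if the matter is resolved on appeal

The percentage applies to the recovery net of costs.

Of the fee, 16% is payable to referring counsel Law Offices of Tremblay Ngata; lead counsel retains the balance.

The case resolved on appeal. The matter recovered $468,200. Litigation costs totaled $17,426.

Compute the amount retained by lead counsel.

Fee base (net of costs): $468,200 − $17,426 = $450,774
The matter resolved on appeal, so the 50% rate applies.
$450,774 × 50% = $225,387.00
Referral share: 16% of $225,387.00 = $36,061.92; lead counsel retains $225,387.00 − $36,061.92 = $189,325.08.

$189,325.08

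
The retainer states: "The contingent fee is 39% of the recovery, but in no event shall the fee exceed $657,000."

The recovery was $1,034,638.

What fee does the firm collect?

39% of $1,034,638 = $403,508.82
That is under the $657,000 cap.

$403,508.82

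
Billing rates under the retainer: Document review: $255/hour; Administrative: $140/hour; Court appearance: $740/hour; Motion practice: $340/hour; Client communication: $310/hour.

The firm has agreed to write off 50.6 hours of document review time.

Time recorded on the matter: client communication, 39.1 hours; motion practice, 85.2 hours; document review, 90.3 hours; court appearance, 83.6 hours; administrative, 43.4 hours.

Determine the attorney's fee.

Document review: 90.3 × $255 = $23,026.50
Administrative: 43.4 × $140 = $6,076.00
Court appearance: 83.6 × $740 = $61,864.00
Motion practice: 85.2 × $340 = $28,968.00
Client communication: 39.1 × $310 = $12,121.00
Subtotal: $132,055.50
Write-off: 50.6 × $255 = $12,903.00
Total: $132,055.50 − $12,903.00 = $119,152.50

$119,152.50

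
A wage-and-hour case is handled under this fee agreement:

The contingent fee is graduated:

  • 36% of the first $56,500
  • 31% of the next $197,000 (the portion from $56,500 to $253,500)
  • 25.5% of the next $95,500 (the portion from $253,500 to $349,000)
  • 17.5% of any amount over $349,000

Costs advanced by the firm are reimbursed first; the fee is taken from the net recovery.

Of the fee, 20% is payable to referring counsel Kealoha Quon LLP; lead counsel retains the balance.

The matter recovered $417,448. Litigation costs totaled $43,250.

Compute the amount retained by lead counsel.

$88,137.72

Fee base (net of costs): $417,448 − $43,250 = $374,198
First $56,500 at 36% = $20,340.00
Next $197,000 at 31% = $61,070.00
Next $95,500 at 25.5% = $24,352.50
Remaining $25,198 at 17.5% = $4,409.65
Fee: $20,340.00 + $61,070.00 + $24,352.50 + $4,409.65 = $110,172.15
Referral share: 20% of $110,172.15 = $22,034.43; lead counsel retains $110,172.15 − $22,034.43 = $88,137.72.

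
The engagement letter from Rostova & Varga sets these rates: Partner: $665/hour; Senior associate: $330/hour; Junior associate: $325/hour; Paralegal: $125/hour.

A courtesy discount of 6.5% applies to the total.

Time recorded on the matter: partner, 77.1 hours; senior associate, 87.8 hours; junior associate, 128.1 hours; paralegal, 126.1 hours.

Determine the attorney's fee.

Partner: 77.1 × $665 = $51,271.50
Senior associate: 87.8 × $330 = $28,974.00
Junior associate: 128.1 × $325 = $41,632.50
Paralegal: 126.1 × $125 = $15,762.50
Subtotal: $137,640.50
Less 6.5% discount: −$8,946.63
Total: $137,640.50 − $8,946.63 = $128,693.87

$128,693.87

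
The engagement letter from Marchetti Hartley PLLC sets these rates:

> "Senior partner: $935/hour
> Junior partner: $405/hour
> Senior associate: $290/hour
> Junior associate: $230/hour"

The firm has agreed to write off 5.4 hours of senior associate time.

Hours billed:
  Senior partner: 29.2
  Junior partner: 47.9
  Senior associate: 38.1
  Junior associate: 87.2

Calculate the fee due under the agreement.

Senior partner: 29.2 × $935 = $27,302.00
Junior partner: 47.9 × $405 = $19,399.50
Senior associate: 38.1 × $290 = $11,049.00
Junior associate: 87.2 × $230 = $20,056.00
Subtotal: $77,806.50
Write-off: 5.4 × $290 = $1,566.00
Total: $77,806.50 − $1,566.00 = $76,240.50

$76,240.50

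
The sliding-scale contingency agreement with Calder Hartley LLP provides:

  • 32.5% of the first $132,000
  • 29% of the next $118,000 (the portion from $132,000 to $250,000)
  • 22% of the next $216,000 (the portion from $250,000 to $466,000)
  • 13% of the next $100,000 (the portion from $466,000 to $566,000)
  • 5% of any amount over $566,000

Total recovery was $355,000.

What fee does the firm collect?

$100,220.00

First $132,000 at 32.5% = $42,900.00
Next $118,000 at 29% = $34,220.00
Remaining $105,000 at 22% = $23,100.00
Fee: $42,900.00 + $34,220.00 + $23,100.00 = $100,220.00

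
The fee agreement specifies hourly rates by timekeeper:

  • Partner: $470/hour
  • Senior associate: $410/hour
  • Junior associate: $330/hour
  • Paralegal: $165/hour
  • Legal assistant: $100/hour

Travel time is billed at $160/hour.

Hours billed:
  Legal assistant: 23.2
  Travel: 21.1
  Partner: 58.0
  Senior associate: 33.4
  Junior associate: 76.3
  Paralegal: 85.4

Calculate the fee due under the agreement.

$85,920.00

Partner: 58.0 × $470 = $27,260.00
Senior associate: 33.4 × $410 = $13,694.00
Junior associate: 76.3 × $330 = $25,179.00
Paralegal: 85.4 × $165 = $14,091.00
Legal assistant: 23.2 × $100 = $2,320.00
Subtotal: $27,260.00 + $13,694.00 + $25,179.00 + $14,091.00 + $2,320.00 = $82,544.00
Travel: 21.1 × $160 = $3,376.00
Total: $82,544.00 + $3,376.00 = $85,920.00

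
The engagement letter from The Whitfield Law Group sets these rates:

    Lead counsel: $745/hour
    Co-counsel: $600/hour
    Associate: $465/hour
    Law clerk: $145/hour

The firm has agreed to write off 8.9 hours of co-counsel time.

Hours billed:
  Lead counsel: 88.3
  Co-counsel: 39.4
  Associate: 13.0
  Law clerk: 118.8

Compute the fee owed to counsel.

$107,354.50

Lead counsel: 88.3 × $745 = $65,783.50
Co-counsel: 39.4 × $600 = $23,640.00
Associate: 13.0 × $465 = $6,045.00
Law clerk: 118.8 × $145 = $17,226.00
Subtotal: $112,694.50
Write-off: 8.9 × $600 = $5,340.00
Total: $112,694.50 − $5,340.00 = $107,354.50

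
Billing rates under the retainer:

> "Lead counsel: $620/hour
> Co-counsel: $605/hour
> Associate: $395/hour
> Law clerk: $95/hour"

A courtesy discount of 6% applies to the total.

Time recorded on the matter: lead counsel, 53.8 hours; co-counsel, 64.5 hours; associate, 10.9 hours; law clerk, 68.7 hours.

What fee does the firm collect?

Lead counsel: 53.8 × $620 = $33,356.00
Co-counsel: 64.5 × $605 = $39,022.50
Associate: 10.9 × $395 = $4,305.50
Law clerk: 68.7 × $95 = $6,526.50
Subtotal: $83,210.50
Less 6% discount: −$4,992.63
Total: $83,210.50 − $4,992.63 = $78,217.87

$78,217.87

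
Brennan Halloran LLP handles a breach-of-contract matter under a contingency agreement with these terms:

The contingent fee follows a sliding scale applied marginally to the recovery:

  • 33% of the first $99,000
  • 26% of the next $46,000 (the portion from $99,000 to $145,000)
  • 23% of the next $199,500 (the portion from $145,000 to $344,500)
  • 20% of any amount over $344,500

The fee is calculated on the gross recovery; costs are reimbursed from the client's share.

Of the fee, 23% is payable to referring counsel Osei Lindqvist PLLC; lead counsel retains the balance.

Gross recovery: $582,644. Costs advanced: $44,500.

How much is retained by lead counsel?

$106,370.73

Fee base is the gross recovery, $582,644; costs are reimbursed separately.
First $99,000 at 33% = $32,670.00
Next $46,000 at 26% = $11,960.00
Next $199,500 at 23% = $45,885.00
Remaining $238,144 at 20% = $47,628.80
Fee: $32,670.00 + $11,960.00 + $45,885.00 + $47,628.80 = $138,143.80
Referral share: 23% of $138,143.80 = $31,773.07; lead counsel retains $138,143.80 − $31,773.07 = $106,370.73.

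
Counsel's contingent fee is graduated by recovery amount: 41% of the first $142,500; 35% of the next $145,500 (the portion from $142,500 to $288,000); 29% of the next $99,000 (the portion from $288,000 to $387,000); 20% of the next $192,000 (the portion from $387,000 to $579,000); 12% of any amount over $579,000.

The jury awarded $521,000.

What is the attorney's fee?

First $142,500 at 41% = $58,425.00
Next $145,500 at 35% = $50,925.00
Next $99,000 at 29% = $28,710.00
Remaining $134,000 at 20% = $26,800.00
Fee: $58,425.00 + $50,925.00 + $28,710.00 + $26,800.00 = $164,860.00

$164,860.00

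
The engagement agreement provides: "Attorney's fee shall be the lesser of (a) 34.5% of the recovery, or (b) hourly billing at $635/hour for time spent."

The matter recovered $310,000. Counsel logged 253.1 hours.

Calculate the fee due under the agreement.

$106,950.00

(a) 34.5% of $310,000 = $106,950.00
(b) 253.1 × $635 = $160,718.50
The lesser is (a): $106,950.00.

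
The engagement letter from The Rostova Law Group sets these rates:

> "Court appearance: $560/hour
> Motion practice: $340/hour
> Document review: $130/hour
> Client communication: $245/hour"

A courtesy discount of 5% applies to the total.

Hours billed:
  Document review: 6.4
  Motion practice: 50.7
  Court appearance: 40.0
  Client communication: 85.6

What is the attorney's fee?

$58,369.90

Court appearance: 40.0 × $560 = $22,400.00
Motion practice: 50.7 × $340 = $17,238.00
Document review: 6.4 × $130 = $832.00
Client communication: 85.6 × $245 = $20,972.00
Subtotal: $61,442.00
Less 5% discount: −$3,072.10
Total: $61,442.00 − $3,072.10 = $58,369.90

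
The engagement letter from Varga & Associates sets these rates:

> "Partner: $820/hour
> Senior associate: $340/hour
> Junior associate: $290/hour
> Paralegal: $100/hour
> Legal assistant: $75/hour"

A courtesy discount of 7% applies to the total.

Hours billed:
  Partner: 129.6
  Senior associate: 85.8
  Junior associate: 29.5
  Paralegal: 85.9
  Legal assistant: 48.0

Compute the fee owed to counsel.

Partner: 129.6 × $820 = $106,272.00
Senior associate: 85.8 × $340 = $29,172.00
Junior associate: 29.5 × $290 = $8,555.00
Paralegal: 85.9 × $100 = $8,590.00
Legal assistant: 48.0 × $75 = $3,600.00
Subtotal: $156,189.00
Less 7% discount: −$10,933.23
Total: $156,189.00 − $10,933.23 = $145,255.77

$145,255.77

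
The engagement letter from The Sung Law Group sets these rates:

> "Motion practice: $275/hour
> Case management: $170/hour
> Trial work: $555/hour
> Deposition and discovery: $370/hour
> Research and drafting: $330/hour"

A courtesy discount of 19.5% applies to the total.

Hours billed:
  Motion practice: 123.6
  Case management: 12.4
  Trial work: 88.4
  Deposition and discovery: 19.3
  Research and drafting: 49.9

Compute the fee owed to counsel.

Motion practice: 123.6 × $275 = $33,990.00
Case management: 12.4 × $170 = $2,108.00
Trial work: 88.4 × $555 = $49,062.00
Deposition and discovery: 19.3 × $370 = $7,141.00
Research and drafting: 49.9 × $330 = $16,467.00
Subtotal: $108,768.00
Less 19.5% discount: −$21,209.76
Total: $108,768.00 − $21,209.76 = $87,558.24

$87,558.24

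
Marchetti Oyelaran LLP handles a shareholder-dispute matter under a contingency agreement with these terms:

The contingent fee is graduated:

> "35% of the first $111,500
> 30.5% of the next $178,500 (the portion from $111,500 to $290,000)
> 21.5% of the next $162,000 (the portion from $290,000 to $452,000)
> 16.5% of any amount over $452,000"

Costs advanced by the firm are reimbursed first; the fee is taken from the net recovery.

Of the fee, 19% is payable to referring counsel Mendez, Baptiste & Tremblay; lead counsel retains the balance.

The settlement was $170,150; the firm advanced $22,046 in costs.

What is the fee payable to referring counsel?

Fee base (net of costs): $170,150 − $22,046 = $148,104
First $111,500 at 35% = $39,025.00
Remaining $36,604 at 30.5% = $11,164.22
Fee: $39,025.00 + $11,164.22 = $50,189.22
Referral share: 19% of $50,189.22 = $9,535.95; lead counsel retains $50,189.22 − $9,535.95 = $40,653.27.

$9,535.95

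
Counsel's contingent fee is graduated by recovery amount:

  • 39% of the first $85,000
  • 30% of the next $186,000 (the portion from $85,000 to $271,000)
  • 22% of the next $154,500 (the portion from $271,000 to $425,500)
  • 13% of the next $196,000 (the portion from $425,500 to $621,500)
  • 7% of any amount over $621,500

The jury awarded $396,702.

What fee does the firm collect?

First $85,000 at 39% = $33,150.00
Next $186,000 at 30% = $55,800.00
Remaining $125,702 at 22% = $27,654.44
Fee: $33,150.00 + $55,800.00 + $27,654.44 = $116,604.44

$116,604.44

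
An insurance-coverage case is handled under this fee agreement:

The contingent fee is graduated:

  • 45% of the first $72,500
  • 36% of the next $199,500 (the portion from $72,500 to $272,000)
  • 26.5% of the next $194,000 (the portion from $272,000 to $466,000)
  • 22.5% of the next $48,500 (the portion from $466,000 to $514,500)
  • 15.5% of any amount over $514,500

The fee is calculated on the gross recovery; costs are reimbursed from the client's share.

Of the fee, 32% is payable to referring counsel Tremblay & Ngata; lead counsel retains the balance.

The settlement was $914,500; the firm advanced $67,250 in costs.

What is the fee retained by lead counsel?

$155,561.90

Fee base is the gross recovery, $914,500; costs are reimbursed separately.
First $72,500 at 45% = $32,625.00
Next $199,500 at 36% = $71,820.00
Next $194,000 at 26.5% = $51,410.00
Next $48,500 at 22.5% = $10,912.50
Remaining $400,000 at 15.5% = $62,000.00
Fee: $32,625.00 + $71,820.00 + $51,410.00 + $10,912.50 + $62,000.00 = $228,767.50
Referral share: 32% of $228,767.50 = $73,205.60; lead counsel retains $228,767.50 − $73,205.60 = $155,561.90.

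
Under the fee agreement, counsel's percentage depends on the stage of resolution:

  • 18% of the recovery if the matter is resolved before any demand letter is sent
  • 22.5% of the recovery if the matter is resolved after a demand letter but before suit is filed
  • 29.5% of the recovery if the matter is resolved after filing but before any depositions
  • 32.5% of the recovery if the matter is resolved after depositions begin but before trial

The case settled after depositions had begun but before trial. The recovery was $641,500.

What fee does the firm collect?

$208,487.50

The matter settled after depositions had begun but before trial, so the 32.5% rate applies.
$641,500 × 32.5% = $208,487.50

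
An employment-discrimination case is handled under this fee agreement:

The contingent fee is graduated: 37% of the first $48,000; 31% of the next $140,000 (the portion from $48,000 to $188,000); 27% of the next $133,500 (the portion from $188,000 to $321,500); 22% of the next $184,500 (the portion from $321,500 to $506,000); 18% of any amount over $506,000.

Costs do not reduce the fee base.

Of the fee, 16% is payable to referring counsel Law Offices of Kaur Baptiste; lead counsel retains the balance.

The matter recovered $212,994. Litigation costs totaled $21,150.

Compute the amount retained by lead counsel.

$57,043.04

Fee base is the gross recovery, $212,994; costs are reimbursed separately.
First $48,000 at 37% = $17,760.00
Next $140,000 at 31% = $43,400.00
Remaining $24,994 at 27% = $6,748.38
Fee: $17,760.00 + $43,400.00 + $6,748.38 = $67,908.38
Referral share: 16% of $67,908.38 = $10,865.34; lead counsel retains $67,908.38 − $10,865.34 = $57,043.04.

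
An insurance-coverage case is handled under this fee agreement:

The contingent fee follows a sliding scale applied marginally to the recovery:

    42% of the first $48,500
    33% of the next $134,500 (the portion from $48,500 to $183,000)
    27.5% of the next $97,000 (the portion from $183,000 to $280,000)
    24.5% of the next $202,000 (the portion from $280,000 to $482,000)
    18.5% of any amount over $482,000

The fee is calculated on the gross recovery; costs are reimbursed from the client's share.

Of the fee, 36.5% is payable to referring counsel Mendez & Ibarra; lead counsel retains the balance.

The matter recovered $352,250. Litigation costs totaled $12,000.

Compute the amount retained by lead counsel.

$69,298.34

Fee base is the gross recovery, $352,250; costs are reimbursed separately.
First $48,500 at 42% = $20,370.00
Next $134,500 at 33% = $44,385.00
Next $97,000 at 27.5% = $26,675.00
Remaining $72,250 at 24.5% = $17,701.25
Fee: $20,370.00 + $44,385.00 + $26,675.00 + $17,701.25 = $109,131.25
Referral share: 36.5% of $109,131.25 = $39,832.91; lead counsel retains $109,131.25 − $39,832.91 = $69,298.34.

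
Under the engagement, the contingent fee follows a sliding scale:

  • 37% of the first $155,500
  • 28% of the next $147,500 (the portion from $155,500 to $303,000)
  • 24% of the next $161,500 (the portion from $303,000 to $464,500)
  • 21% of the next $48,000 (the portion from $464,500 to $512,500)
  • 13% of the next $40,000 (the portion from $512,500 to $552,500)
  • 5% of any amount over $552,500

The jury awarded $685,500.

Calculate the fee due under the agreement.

$159,525.00

First $155,500 at 37% = $57,535.00
Next $147,500 at 28% = $41,300.00
Next $161,500 at 24% = $38,760.00
Next $48,000 at 21% = $10,080.00
Next $40,000 at 13% = $5,200.00
Remaining $133,000 at 5% = $6,650.00
Fee: $57,535.00 + $41,300.00 + $38,760.00 + $10,080.00 + $5,200.00 + $6,650.00 = $159,525.00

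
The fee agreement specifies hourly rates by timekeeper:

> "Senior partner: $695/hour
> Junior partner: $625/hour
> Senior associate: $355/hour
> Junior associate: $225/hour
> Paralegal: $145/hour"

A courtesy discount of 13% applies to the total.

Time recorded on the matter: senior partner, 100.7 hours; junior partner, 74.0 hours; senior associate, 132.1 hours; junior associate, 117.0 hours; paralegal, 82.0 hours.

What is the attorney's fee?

$175,171.89

Senior partner: 100.7 × $695 = $69,986.50
Junior partner: 74.0 × $625 = $46,250.00
Senior associate: 132.1 × $355 = $46,895.50
Junior associate: 117.0 × $225 = $26,325.00
Paralegal: 82.0 × $145 = $11,890.00
Subtotal: $201,347.00
Less 13% discount: −$26,175.11
Total: $201,347.00 − $26,175.11 = $175,171.89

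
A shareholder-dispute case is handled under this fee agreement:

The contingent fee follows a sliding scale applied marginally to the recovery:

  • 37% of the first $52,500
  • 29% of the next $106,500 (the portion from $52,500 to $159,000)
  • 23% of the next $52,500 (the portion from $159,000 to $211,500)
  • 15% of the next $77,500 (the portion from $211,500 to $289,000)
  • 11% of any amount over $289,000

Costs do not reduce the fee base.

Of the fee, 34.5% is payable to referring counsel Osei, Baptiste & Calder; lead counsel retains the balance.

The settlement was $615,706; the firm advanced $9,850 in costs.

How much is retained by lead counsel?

Fee base is the gross recovery, $615,706; costs are reimbursed separately.
First $52,500 at 37% = $19,425.00
Next $106,500 at 29% = $30,885.00
Next $52,500 at 23% = $12,075.00
Next $77,500 at 15% = $11,625.00
Remaining $326,706 at 11% = $35,937.66
Fee: $19,425.00 + $30,885.00 + $12,075.00 + $11,625.00 + $35,937.66 = $109,947.66
Referral share: 34.5% of $109,947.66 = $37,931.94; lead counsel retains $109,947.66 − $37,931.94 = $72,015.72.

$72,015.72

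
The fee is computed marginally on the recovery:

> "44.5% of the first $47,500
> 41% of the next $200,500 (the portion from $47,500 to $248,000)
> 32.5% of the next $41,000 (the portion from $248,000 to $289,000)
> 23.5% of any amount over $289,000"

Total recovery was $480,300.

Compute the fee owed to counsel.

First $47,500 at 44.5% = $21,137.50
Next $200,500 at 41% = $82,205.00
Next $41,000 at 32.5% = $13,325.00
Remaining $191,300 at 23.5% = $44,955.50
Fee: $21,137.50 + $82,205.00 + $13,325.00 + $44,955.50 = $161,623.00

$161,623.00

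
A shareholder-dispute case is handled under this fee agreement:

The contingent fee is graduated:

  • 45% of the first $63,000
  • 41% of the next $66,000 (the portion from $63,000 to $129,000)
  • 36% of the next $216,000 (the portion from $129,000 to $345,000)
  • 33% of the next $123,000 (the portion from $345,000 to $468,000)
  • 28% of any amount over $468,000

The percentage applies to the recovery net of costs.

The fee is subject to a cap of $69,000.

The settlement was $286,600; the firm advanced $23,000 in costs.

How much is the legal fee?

$69,000.00

Fee base (net of costs): $286,600 − $23,000 = $263,600
First $63,000 at 45% = $28,350.00
Next $66,000 at 41% = $27,060.00
Remaining $134,600 at 36% = $48,456.00
Fee: $28,350.00 + $27,060.00 + $48,456.00 = $103,866.00
$103,866.00 exceeds the $69,000 cap, so the fee is capped at $69,000.00.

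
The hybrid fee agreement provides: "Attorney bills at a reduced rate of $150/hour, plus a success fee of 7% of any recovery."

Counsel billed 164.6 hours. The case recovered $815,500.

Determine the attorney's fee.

Hourly: 164.6 × $150 = $24,690.00
Success fee: 7% of $815,500 = $57,085.00
Total: $24,690.00 + $57,085.00 = $81,775.00

$81,775.00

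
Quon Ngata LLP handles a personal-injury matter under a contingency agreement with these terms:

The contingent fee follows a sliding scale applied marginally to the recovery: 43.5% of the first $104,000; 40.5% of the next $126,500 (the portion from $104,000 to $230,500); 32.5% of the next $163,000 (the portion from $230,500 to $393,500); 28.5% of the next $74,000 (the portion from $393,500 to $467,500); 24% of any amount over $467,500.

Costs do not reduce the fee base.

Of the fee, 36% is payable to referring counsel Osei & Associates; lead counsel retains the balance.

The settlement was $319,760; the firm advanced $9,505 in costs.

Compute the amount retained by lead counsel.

$80,308.48

Fee base is the gross recovery, $319,760; costs are reimbursed separately.
First $104,000 at 43.5% = $45,240.00
Next $126,500 at 40.5% = $51,232.50
Remaining $89,260 at 32.5% = $29,009.50
Fee: $45,240.00 + $51,232.50 + $29,009.50 = $125,482.00
Referral share: 36% of $125,482.00 = $45,173.52; lead counsel retains $125,482.00 − $45,173.52 = $80,308.48.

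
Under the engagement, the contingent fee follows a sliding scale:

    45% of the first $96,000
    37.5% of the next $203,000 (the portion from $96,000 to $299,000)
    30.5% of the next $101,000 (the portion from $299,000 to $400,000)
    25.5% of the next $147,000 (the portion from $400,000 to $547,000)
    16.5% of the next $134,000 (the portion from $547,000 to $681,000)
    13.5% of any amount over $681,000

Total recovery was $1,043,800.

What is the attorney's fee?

First $96,000 at 45% = $43,200.00
Next $203,000 at 37.5% = $76,125.00
Next $101,000 at 30.5% = $30,805.00
Next $147,000 at 25.5% = $37,485.00
Next $134,000 at 16.5% = $22,110.00
Remaining $362,800 at 13.5% = $48,978.00
Fee: $43,200.00 + $76,125.00 + $30,805.00 + $37,485.00 + $22,110.00 + $48,978.00 = $258,703.00

$258,703.00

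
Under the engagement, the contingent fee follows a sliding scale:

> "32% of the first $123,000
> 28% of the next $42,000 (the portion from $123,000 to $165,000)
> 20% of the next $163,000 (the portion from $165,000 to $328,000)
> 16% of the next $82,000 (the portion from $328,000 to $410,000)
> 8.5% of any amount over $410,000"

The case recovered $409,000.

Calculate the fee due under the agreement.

$96,680.00

First $123,000 at 32% = $39,360.00
Next $42,000 at 28% = $11,760.00
Next $163,000 at 20% = $32,600.00
Remaining $81,000 at 16% = $12,960.00
Fee: $39,360.00 + $11,760.00 + $32,600.00 + $12,960.00 = $96,680.00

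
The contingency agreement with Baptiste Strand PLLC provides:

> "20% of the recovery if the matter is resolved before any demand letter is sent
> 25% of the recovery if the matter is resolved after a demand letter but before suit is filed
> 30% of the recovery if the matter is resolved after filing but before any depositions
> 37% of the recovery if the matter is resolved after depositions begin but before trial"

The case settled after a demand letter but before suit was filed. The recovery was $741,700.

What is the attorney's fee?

The matter settled after a demand letter but before suit was filed, so the 25% rate applies.
$741,700 × 25% = $185,425.00

$185,425.00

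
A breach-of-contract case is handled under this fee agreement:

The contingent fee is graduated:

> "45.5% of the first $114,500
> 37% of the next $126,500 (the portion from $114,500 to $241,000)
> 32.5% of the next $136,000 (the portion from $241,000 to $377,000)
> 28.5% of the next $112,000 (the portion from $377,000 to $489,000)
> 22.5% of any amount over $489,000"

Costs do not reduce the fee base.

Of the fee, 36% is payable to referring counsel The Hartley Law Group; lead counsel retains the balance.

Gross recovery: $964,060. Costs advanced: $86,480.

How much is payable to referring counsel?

Fee base is the gross recovery, $964,060; costs are reimbursed separately.
First $114,500 at 45.5% = $52,097.50
Next $126,500 at 37% = $46,805.00
Next $136,000 at 32.5% = $44,200.00
Next $112,000 at 28.5% = $31,920.00
Remaining $475,060 at 22.5% = $106,888.50
Fee: $52,097.50 + $46,805.00 + $44,200.00 + $31,920.00 + $106,888.50 = $281,911.00
Referral share: 36% of $281,911.00 = $101,487.96; lead counsel retains $281,911.00 − $101,487.96 = $180,423.04.

$101,487.96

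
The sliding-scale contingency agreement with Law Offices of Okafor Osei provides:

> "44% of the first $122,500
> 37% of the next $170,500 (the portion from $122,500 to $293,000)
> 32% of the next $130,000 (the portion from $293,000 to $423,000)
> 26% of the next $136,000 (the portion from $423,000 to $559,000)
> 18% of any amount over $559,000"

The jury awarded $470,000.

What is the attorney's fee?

$170,805.00

First $122,500 at 44% = $53,900.00
Next $170,500 at 37% = $63,085.00
Next $130,000 at 32% = $41,600.00
Remaining $47,000 at 26% = $12,220.00
Fee: $53,900.00 + $63,085.00 + $41,600.00 + $12,220.00 = $170,805.00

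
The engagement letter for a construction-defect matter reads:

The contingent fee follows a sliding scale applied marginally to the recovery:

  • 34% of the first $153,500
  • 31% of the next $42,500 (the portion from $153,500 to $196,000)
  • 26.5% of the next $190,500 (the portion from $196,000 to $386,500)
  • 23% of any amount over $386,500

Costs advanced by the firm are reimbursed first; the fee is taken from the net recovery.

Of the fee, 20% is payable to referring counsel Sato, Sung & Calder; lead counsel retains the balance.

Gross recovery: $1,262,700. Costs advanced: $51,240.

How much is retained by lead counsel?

Fee base (net of costs): $1,262,700 − $51,240 = $1,211,460
First $153,500 at 34% = $52,190.00
Next $42,500 at 31% = $13,175.00
Next $190,500 at 26.5% = $50,482.50
Remaining $824,960 at 23% = $189,740.80
Fee: $52,190.00 + $13,175.00 + $50,482.50 + $189,740.80 = $305,588.30
Referral share: 20% of $305,588.30 = $61,117.66; lead counsel retains $305,588.30 − $61,117.66 = $244,470.64.

$244,470.64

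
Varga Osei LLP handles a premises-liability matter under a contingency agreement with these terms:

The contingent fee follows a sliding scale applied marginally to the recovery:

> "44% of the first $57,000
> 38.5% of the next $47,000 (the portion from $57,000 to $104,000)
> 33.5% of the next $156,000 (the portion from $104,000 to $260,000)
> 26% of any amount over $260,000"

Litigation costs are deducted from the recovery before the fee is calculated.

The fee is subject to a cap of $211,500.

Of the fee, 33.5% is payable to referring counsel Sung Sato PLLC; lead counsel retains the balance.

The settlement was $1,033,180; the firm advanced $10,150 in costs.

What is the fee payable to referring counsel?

$70,852.50

Fee base (net of costs): $1,033,180 − $10,150 = $1,023,030
First $57,000 at 44% = $25,080.00
Next $47,000 at 38.5% = $18,095.00
Next $156,000 at 33.5% = $52,260.00
Remaining $763,030 at 26% = $198,387.80
Fee: $25,080.00 + $18,095.00 + $52,260.00 + $198,387.80 = $293,822.80
$293,822.80 exceeds the $211,500 cap, so the fee is capped at $211,500.00.
Referral share: 33.5% of $211,500.00 = $70,852.50; lead counsel retains $211,500.00 − $70,852.50 = $140,647.50.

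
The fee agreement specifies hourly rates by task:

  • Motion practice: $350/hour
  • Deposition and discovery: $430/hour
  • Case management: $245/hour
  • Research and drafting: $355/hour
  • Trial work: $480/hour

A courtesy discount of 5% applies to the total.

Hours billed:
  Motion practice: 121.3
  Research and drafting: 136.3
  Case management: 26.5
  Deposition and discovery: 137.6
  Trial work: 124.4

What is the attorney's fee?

$205,403.30

Motion practice: 121.3 × $350 = $42,455.00
Deposition and discovery: 137.6 × $430 = $59,168.00
Case management: 26.5 × $245 = $6,492.50
Research and drafting: 136.3 × $355 = $48,386.50
Trial work: 124.4 × $480 = $59,712.00
Subtotal: $216,214.00
Less 5% discount: −$10,810.70
Total: $216,214.00 − $10,810.70 = $205,403.30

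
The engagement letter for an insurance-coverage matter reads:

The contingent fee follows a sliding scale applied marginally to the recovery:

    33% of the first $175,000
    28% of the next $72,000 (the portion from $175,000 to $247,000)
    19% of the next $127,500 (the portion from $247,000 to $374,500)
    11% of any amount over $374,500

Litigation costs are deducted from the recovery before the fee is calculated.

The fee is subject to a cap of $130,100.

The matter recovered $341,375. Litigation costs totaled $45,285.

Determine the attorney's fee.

Fee base (net of costs): $341,375 − $45,285 = $296,090
First $175,000 at 33% = $57,750.00
Next $72,000 at 28% = $20,160.00
Remaining $49,090 at 19% = $9,327.10
Fee: $57,750.00 + $20,160.00 + $9,327.10 = $87,237.10
$87,237.10 is under the $130,100 cap.

$87,237.10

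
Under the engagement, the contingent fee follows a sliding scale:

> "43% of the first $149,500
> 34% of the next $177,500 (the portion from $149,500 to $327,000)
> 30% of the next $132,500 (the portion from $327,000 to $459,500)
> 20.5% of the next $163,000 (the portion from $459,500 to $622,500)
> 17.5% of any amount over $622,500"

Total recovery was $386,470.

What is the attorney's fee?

$142,476.00

First $149,500 at 43% = $64,285.00
Next $177,500 at 34% = $60,350.00
Remaining $59,470 at 30% = $17,841.00
Fee: $64,285.00 + $60,350.00 + $17,841.00 = $142,476.00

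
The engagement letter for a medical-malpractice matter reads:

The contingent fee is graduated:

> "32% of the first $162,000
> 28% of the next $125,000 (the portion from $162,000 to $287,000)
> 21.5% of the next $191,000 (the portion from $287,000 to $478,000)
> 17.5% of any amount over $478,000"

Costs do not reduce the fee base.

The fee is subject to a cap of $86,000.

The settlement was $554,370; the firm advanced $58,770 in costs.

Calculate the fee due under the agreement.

Fee base is the gross recovery, $554,370; costs are reimbursed separately.
First $162,000 at 32% = $51,840.00
Next $125,000 at 28% = $35,000.00
Next $191,000 at 21.5% = $41,065.00
Remaining $76,370 at 17.5% = $13,364.75
Fee: $51,840.00 + $35,000.00 + $41,065.00 + $13,364.75 = $141,269.75
$141,269.75 exceeds the $86,000 cap, so the fee is capped at $86,000.00.

$86,000.00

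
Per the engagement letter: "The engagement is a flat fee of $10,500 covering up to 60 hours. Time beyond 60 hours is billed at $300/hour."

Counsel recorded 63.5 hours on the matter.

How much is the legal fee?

$11,550.00

Flat fee: $10,500.00
Excess hours: 63.5 − 60 = 3.5
Overrun: 3.5 × $300 = $1,050.00
Total: $10,500.00 + $1,050.00 = $11,550.00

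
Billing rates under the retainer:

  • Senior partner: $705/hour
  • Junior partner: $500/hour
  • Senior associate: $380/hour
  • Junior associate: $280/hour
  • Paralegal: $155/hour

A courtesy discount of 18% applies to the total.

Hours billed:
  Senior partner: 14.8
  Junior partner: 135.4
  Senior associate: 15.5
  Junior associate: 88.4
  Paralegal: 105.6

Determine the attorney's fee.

Senior partner: 14.8 × $705 = $10,434.00
Junior partner: 135.4 × $500 = $67,700.00
Senior associate: 15.5 × $380 = $5,890.00
Junior associate: 88.4 × $280 = $24,752.00
Paralegal: 105.6 × $155 = $16,368.00
Subtotal: $125,144.00
Less 18% discount: −$22,525.92
Total: $125,144.00 − $22,525.92 = $102,618.08

$102,618.08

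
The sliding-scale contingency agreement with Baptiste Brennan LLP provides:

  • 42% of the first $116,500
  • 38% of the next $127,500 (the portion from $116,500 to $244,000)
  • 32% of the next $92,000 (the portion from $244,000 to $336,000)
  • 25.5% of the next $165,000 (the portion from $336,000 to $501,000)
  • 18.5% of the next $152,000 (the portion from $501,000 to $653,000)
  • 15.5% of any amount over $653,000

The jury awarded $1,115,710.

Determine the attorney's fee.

$268,735.05

First $116,500 at 42% = $48,930.00
Next $127,500 at 38% = $48,450.00
Next $92,000 at 32% = $29,440.00
Next $165,000 at 25.5% = $42,075.00
Next $152,000 at 18.5% = $28,120.00
Remaining $462,710 at 15.5% = $71,720.05
Fee: $48,930.00 + $48,450.00 + $29,440.00 + $42,075.00 + $28,120.00 + $71,720.05 = $268,735.05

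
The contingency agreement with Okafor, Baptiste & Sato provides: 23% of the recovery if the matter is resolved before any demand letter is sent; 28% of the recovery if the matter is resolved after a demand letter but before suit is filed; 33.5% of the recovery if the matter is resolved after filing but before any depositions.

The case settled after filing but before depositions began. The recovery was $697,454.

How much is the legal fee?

The matter settled after filing but before depositions began, so the 33.5% rate applies.
$697,454 × 33.5% = $233,647.09

$233,647.09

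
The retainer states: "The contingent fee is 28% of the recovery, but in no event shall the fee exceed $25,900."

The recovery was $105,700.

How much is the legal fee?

$25,900.00

28% of $105,700 = $29,596.00
That exceeds the $25,900 cap, so the fee is capped at $25,900.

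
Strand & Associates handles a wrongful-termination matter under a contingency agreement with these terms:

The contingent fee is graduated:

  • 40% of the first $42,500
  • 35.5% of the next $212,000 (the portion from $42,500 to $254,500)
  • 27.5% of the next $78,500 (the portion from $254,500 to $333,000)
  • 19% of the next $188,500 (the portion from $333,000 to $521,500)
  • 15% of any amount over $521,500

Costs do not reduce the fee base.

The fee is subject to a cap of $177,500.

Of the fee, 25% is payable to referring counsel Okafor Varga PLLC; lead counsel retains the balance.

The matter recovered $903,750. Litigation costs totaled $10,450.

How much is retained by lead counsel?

Fee base is the gross recovery, $903,750; costs are reimbursed separately.
First $42,500 at 40% = $17,000.00
Next $212,000 at 35.5% = $75,260.00
Next $78,500 at 27.5% = $21,587.50
Next $188,500 at 19% = $35,815.00
Remaining $382,250 at 15% = $57,337.50
Fee: $17,000.00 + $75,260.00 + $21,587.50 + $35,815.00 + $57,337.50 = $207,000.00
$207,000.00 exceeds the $177,500 cap, so the fee is capped at $177,500.00.
Referral share: 25% of $177,500.00 = $44,375.00; lead counsel retains $177,500.00 − $44,375.00 = $133,125.00.

$133,125.00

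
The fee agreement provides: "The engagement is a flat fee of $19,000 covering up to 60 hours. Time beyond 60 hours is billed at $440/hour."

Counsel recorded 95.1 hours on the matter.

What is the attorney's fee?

$34,444.00

Flat fee: $19,000.00
Excess hours: 95.1 − 60 = 35.1
Overrun: 35.1 × $440 = $15,444.00
Total: $19,000.00 + $15,444.00 = $34,444.00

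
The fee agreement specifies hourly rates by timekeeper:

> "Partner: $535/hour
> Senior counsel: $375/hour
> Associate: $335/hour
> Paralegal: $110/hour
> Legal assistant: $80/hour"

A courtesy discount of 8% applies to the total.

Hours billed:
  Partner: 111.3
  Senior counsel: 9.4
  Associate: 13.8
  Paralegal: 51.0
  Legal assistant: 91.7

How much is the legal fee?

$74,188.34

Partner: 111.3 × $535 = $59,545.50
Senior counsel: 9.4 × $375 = $3,525.00
Associate: 13.8 × $335 = $4,623.00
Paralegal: 51.0 × $110 = $5,610.00
Legal assistant: 91.7 × $80 = $7,336.00
Subtotal: $80,639.50
Less 8% discount: −$6,451.16
Total: $80,639.50 − $6,451.16 = $74,188.34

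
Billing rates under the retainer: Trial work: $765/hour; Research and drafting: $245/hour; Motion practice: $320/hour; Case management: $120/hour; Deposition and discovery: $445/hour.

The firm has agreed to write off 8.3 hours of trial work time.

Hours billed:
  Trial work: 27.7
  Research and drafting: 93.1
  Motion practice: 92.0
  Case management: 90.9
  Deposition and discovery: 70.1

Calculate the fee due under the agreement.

$109,193.00

Trial work: 27.7 × $765 = $21,190.50
Research and drafting: 93.1 × $245 = $22,809.50
Motion practice: 92.0 × $320 = $29,440.00
Case management: 90.9 × $120 = $10,908.00
Deposition and discovery: 70.1 × $445 = $31,194.50
Subtotal: $115,542.50
Write-off: 8.3 × $765 = $6,349.50
Total: $115,542.50 − $6,349.50 = $109,193.00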